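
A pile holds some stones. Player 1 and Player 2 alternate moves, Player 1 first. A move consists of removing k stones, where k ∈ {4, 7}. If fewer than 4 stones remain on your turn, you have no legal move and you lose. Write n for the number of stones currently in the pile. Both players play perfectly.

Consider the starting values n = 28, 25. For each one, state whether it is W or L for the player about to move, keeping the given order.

28: W, 25: L

Compute win/loss labels from the base case upward. A position with no move is L. Any other position is W if it can reach an L in one move, else L.
n=0: no move → L
n=1: no move → L
n=2: no move → L
n=3: no move → L
n=4: →0(L), so W
n=5: →1(L), so W
n=6: →2(L), so W
n=7: →3(L), so W
n=8: →1(L), so W
n=9: →2(L), so W
n=10: →3(L), so W
n=11: →7(W), 4(W) — all W, so L
n=12: →8(W), 5(W) — all W, so L
n=13: →9(W), 6(W) — all W, so L
n=14: →10(W), 7(W) — all W, so L
n=15: →11(L), so W
n=16: →12(L), so W
n=17: →13(L), so W
n=18: →14(L), so W
n=19: →12(L), so W
n=20: →13(L), so W
n=21: →14(L), so W
n=22: →18(W), 15(W) — all W, so L
n=23: →19(W), 16(W) — all W, so L
n=24: →20(W), 17(W) — all W, so L
n=25: →21(W), 18(W) — all W, so L
n=26: →22(L), so W
n=27: →23(L), so W
n=28: →24(L), so W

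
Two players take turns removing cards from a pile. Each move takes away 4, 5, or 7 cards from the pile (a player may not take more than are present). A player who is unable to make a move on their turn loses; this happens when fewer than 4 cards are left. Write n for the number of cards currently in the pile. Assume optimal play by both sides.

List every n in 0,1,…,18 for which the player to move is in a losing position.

0, 1, 2, 3, 11, 12, 13, 14

Label each position W (a win for the player to move) or L (a loss). A position with no legal move is L; any other position is W exactly when some move reaches an L, and L when every move reaches a W.
n=0: no move → L
n=1: no move → L
n=2: no move → L
n=3: no move → L
n=4: W (go to 0, an L position)
n=5: W (go to 1, an L position)
n=6: W (go to 2, an L position)
n=7: W (go to 3, an L position)
n=8: W (go to 3, an L position)
n=9: W (go to 2, an L position)
n=10: W (go to 3, an L position)
n=11: L (options 7(W), 6(W), 4(W) are all W)
n=12: L (options 8(W), 7(W), 5(W) are all W)
n=13: L (options 9(W), 8(W), 6(W) are all W)
n=14: L (options 10(W), 9(W), 7(W) are all W)
n=15: W (go to 11, an L position)
n=16: W (go to 12, an L position)
n=17: W (go to 13, an L position)
n=18: W (go to 14, an L position)
Reading off the rows marked L gives the requested list; there are 8 such values of n.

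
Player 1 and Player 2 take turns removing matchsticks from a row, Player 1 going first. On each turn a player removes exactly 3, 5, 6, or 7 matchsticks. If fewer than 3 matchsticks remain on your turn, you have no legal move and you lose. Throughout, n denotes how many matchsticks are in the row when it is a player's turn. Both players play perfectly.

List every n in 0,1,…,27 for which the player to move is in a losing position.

0, 1, 2, 10, 11, 12, 20, 21, 22

Label each position W (a win for the player to move) or L (a loss). A position with no legal move is L; any other position is W exactly when some move reaches an L, and L when every move reaches a W.
n=0: no move → L
n=1: no move → L
n=2: no move → L
n=3: →0(L), so W
n=4: →1(L), so W
n=5: →2(L), so W
n=6: →1(L), so W
n=7: →2(L), so W
n=8: →2(L), so W
n=9: →2(L), so W
n=10: →7(W), 5(W), 4(W), 3(W) — all W, so L
n=11: →8(W), 6(W), 5(W), 4(W) — all W, so L
n=12: →9(W), 7(W), 6(W), 5(W) — all W, so L
n=13: →10(L), so W
n=14: →11(L), so W
n=15: →12(L), so W
n=16: →11(L), so W
n=17: →12(L), so W
n=18: →12(L), so W
n=19: →12(L), so W
n=20: →17(W), 15(W), 14(W), 13(W) — all W, so L
n=21: →18(W), 16(W), 15(W), 14(W) — all W, so L
n=22: →19(W), 17(W), 16(W), 15(W) — all W, so L
n=23: →20(L), so W
n=24: →21(L), so W
n=25: →22(L), so W
n=26: →21(L), so W
n=27: →22(L), so W
The losing starting values of n are exactly the entries labelled L in this table (9 of them).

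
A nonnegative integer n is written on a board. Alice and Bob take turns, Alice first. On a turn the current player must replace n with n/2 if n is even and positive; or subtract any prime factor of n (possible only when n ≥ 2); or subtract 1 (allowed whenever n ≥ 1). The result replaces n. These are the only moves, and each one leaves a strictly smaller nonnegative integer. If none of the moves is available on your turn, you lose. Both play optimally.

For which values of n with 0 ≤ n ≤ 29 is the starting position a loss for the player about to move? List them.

Positions with no move are L. A position that does have a move is losing for the player to move precisely when every available move leads to a winning position for the opponent. Fill in the labels:
n=0: no move → L
n=1: →0(L), so W
n=2: →0(L), so W
n=3: →0(L), so W
n=4: →2(W), 3(W) — all W, so L
n=5: →0(L), so W
n=6: →4(L), so W
n=7: →0(L), so W
n=8: →4(L), so W
n=9: →6(W), 8(W) — all W, so L
n=10: →9(L), so W
n=11: →0(L), so W
n=12: →9(L), so W
n=13: →0(L), so W
n=14: →7(W), 12(W), 13(W) — all W, so L
n=15: →14(L), so W
n=16: →14(L), so W
n=17: →0(L), so W
n=18: →9(L), so W
n=19: →0(L), so W
n=20: →10(W), 15(W), 18(W), 19(W) — all W, so L
n=21: →14(L), so W
n=22: →20(L), so W
n=23: →0(L), so W
n=24: →12(W), 21(W), 22(W), 23(W) — all W, so L
n=25: →20(L), so W
n=26: →24(L), so W
n=27: →24(L), so W
n=28: →14(L), so W
n=29: →0(L), so W
The losing starting values of n are exactly the entries labelled L in this table (6 of them).

0, 4, 9, 14, 20, 24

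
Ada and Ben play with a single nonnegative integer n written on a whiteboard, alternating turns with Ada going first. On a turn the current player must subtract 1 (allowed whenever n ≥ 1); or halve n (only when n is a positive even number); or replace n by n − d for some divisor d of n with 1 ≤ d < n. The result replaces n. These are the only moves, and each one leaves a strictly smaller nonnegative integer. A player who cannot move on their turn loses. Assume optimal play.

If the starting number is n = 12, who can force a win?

Build the W/L table. Terminal = L. A non-terminal position is W if it has a move to some L; otherwise it is L.
n=0: no move → L
n=1: can move to 0, which is L ⇒ W
n=2: the only move is to 1(W), a W ⇒ L
n=3: can move to 2, which is L ⇒ W
n=4: can move to 2, which is L ⇒ W
n=5: the only move is to 4(W), a W ⇒ L
n=6: can move to 5, which is L ⇒ W
n=7: the only move is to 6(W), a W ⇒ L
n=8: can move to 7, which is L ⇒ W
n=9: moves to 6(W), 8(W); every one is W ⇒ L
n=10: can move to 5, which is L ⇒ W
n=11: the only move is to 10(W), a W ⇒ L
n=12: can move to 9, which is L ⇒ W
The starting position 12 is W: Ada should move to 9, handing over an L position.

Ada wins.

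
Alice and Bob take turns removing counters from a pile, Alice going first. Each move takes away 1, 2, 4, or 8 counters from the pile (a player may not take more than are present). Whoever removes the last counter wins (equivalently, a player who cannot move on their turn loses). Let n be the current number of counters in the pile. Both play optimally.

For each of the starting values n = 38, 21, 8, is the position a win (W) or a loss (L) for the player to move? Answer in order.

Classify positions by backward induction: terminal positions (no move available) are L. From any other position, the mover wins iff some move reaches an L.
n=0: no move → L
n=1: reaches L-position 0 → W
n=2: reaches L-position 0 → W
n=3: only reaches 2(W), 1(W), all W → L
n=4: reaches L-position 3 → W
n=5: reaches L-position 3 → W
n=6: only reaches 5(W), 4(W), 2(W), all W → L
n=7: reaches L-position 6 → W
n=8: reaches L-position 6 → W
n=9: only reaches 8(W), 7(W), 5(W), 1(W), all W → L
n=10: reaches L-position 9 → W
n=11: reaches L-position 9 → W
n=12: only reaches 11(W), 10(W), 8(W), 4(W), all W → L
n=13: reaches L-position 12 → W
n=14: reaches L-position 12 → W
n=15: only reaches 14(W), 13(W), 11(W), 7(W), all W → L
n=16: reaches L-position 15 → W
n=17: reaches L-position 15 → W
n=18: only reaches 17(W), 16(W), 14(W), 10(W), all W → L
n=19: reaches L-position 18 → W
n=20: reaches L-position 18 → W
n=21: only reaches 20(W), 19(W), 17(W), 13(W), all W → L
n=22: reaches L-position 21 → W
n=23: reaches L-position 21 → W
n=24: only reaches 23(W), 22(W), 20(W), 16(W), all W → L
n=25: reaches L-position 24 → W
n=26: reaches L-position 24 → W
n=27: only reaches 26(W), 25(W), 23(W), 19(W), all W → L
n=28: reaches L-position 27 → W
n=29: reaches L-position 27 → W
n=30: only reaches 29(W), 28(W), 26(W), 22(W), all W → L
n=31: reaches L-position 30 → W
n=32: reaches L-position 30 → W
n=33: only reaches 32(W), 31(W), 29(W), 25(W), all W → L
n=34: reaches L-position 33 → W
n=35: reaches L-position 33 → W
n=36: only reaches 35(W), 34(W), 32(W), 28(W), all W → L
n=37: reaches L-position 36 → W
n=38: reaches L-position 36 → W

38: W, 21: L, 8: W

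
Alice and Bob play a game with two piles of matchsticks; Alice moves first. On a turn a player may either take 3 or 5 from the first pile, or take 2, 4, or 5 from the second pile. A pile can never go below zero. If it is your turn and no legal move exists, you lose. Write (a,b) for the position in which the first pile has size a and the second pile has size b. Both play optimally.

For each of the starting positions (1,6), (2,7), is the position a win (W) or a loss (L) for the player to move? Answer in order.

Work bottom-up. With no move the player to move loses. Otherwise the position is W if at least one move leads to an L position for the opponent, and L if every move leads to a W.
No move ever increases a pile, so every position that can arise here has a ≤ 2 and b ≤ 7; it is enough to label the cells with 0 ≤ a ≤ 2 and 0 ≤ b ≤ 7.
Every move lowers a or b (never raises either), so fill the grid row by row in increasing a, and left to right within a row: each cell's successors are then already labelled.
      b=0  b=1  b=2  b=3  b=4  b=5  b=6  b=7
a=0:    L    L    W    W    W    W    W    L
a=1:    L    L    W    W    W    W    W    L
a=2:    L    L    W    W    W    W    W    L
Cells with no legal move (terminal, hence L): (0,0), (0,1), (1,0), (1,1), (2,0), (2,1).
The remaining L cells, each justified by listing all of its moves:
(0,7): →(0,5)(W), (0,3)(W), (0,2)(W) — all W, so L
(1,7): →(1,5)(W), (1,3)(W), (1,2)(W) — all W, so L
(2,7): →(2,5)(W), (2,3)(W), (2,2)(W) — all W, so L
Every other cell has at least one move into one of the L cells above, so it is W.
(1,6): the move to (1,1) reaches an L cell, so W
(2,7): one of the L cells justified above, so L

(1,6): W, (2,7): L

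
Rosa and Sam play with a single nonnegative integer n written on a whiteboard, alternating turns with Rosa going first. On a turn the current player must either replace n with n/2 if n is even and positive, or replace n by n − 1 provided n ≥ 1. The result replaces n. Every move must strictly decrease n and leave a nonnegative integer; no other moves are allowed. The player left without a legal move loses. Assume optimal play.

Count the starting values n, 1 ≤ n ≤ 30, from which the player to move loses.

Positions with no move are L. A position that does have a move is losing for the player to move precisely when every available move leads to a winning position for the opponent. Fill in the labels:
n=0: no move → L
n=1: reaches L-position 0 → W
n=2: only reaches 1(W), which is W → L
n=3: reaches L-position 2 → W
n=4: reaches L-position 2 → W
n=5: only reaches 4(W), which is W → L
n=6: reaches L-position 5 → W
n=7: only reaches 6(W), which is W → L
n=8: reaches L-position 7 → W
n=9: only reaches 8(W), which is W → L
n=10: reaches L-position 5 → W
n=11: only reaches 10(W), which is W → L
n=12: reaches L-position 11 → W
n=13: only reaches 12(W), which is W → L
n=14: reaches L-position 7 → W
n=15: only reaches 14(W), which is W → L
n=16: reaches L-position 15 → W
n=17: only reaches 16(W), which is W → L
n=18: reaches L-position 9 → W
n=19: only reaches 18(W), which is W → L
n=20: reaches L-position 19 → W
n=21: only reaches 20(W), which is W → L
n=22: reaches L-position 11 → W
n=23: only reaches 22(W), which is W → L
n=24: reaches L-position 23 → W
n=25: only reaches 24(W), which is W → L
n=26: reaches L-position 13 → W
n=27: only reaches 26(W), which is W → L
n=28: reaches L-position 27 → W
n=29: only reaches 28(W), which is W → L
n=30: reaches L-position 15 → W
L entries with 1 ≤ n ≤ 30 (n=0 is outside the asked range and is not counted): n = 2, 5, 7, 9, 11, 13, 15, 17, 19, 21, 23, 25, 27, 29; that makes 14.

14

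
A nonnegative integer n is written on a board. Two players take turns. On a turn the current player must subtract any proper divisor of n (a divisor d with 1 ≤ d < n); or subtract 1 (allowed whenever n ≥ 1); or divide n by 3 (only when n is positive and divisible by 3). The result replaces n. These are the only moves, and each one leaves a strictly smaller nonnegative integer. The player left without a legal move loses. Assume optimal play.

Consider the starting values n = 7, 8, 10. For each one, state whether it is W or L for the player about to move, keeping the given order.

7: L, 8: W, 10: W

Use the standard recursion: the mover loses at a terminal position; elsewhere, the mover wins exactly when some move hands the opponent an L position.
n=0: no move → L
n=1: W (go to 0, an L position)
n=2: L (sole option 1(W) is W)
n=3: W (go to 2, an L position)
n=4: W (go to 2, an L position)
n=5: L (sole option 4(W) is W)
n=6: W (go to 2, an L position)
n=7: L (sole option 6(W) is W)
n=8: W (go to 7, an L position)
n=9: L (options 3(W), 6(W), 8(W) are all W)
n=10: W (go to 5, an L position)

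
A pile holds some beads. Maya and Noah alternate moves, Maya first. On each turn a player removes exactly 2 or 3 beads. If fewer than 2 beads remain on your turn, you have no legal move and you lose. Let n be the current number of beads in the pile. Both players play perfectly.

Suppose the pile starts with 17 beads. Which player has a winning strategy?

Build the W/L table. Terminal = L. A non-terminal position is W if it has a move to some L; otherwise it is L.
n=0: no move → L
n=1: no move → L
n=2: reaches L-position 0 → W
n=3: reaches L-position 1 → W
n=4: reaches L-position 1 → W
n=5: only reaches 3(W), 2(W), all W → L
n=6: only reaches 4(W), 3(W), all W → L
n=7: reaches L-position 5 → W
n=8: reaches L-position 6 → W
n=9: reaches L-position 6 → W
n=10: only reaches 8(W), 7(W), all W → L
n=11: only reaches 9(W), 8(W), all W → L
n=12: reaches L-position 10 → W
n=13: reaches L-position 11 → W
n=14: reaches L-position 11 → W
n=15: only reaches 13(W), 12(W), all W → L
n=16: only reaches 14(W), 13(W), all W → L
n=17: reaches L-position 15 → W
The starting position 17 is W: Maya should remove 2, leaving 15, handing over an L position.

Maya wins.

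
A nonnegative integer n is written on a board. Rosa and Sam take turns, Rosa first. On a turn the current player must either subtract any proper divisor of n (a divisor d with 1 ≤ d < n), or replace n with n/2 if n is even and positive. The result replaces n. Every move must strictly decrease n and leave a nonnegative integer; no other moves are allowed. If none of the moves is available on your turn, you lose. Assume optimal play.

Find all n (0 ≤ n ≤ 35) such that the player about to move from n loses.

0, 1, 3, 5, 7, 9, 11, 13, 15, 17, 19, 21, 23, 25, 27, 29, 31, 33, 35

Work bottom-up. With no move the player to move loses. Otherwise the position is W if at least one move leads to an L position for the opponent, and L if every move leads to a W.
n=0: no move → L
n=1: no move → L
n=2: →1(L), so W
n=3: →2(W) only, which is W, so L
n=4: →3(L), so W
n=5: →4(W) only, which is W, so L
n=6: →3(L), so W
n=7: →6(W) only, which is W, so L
n=8: →7(L), so W
n=9: →6(W), 8(W) — all W, so L
n=10: →5(L), so W
n=11: →10(W) only, which is W, so L
n=12: →9(L), so W
n=13: →12(W) only, which is W, so L
n=14: →7(L), so W
n=15: →10(W), 12(W), 14(W) — all W, so L
n=16: →15(L), so W
n=17: →16(W) only, which is W, so L
n=18: →9(L), so W
n=19: →18(W) only, which is W, so L
n=20: →15(L), so W
n=21: →14(W), 18(W), 20(W) — all W, so L
n=22: →11(L), so W
n=23: →22(W) only, which is W, so L
n=24: →21(L), so W
n=25: →20(W), 24(W) — all W, so L
n=26: →13(L), so W
n=27: →18(W), 24(W), 26(W) — all W, so L
n=28: →21(L), so W
n=29: →28(W) only, which is W, so L
n=30: →15(L), so W
n=31: →30(W) only, which is W, so L
n=32: →31(L), so W
n=33: →22(W), 30(W), 32(W) — all W, so L
n=34: →17(L), so W
n=35: →28(W), 30(W), 34(W) — all W, so L
The losing starting values of n are exactly the entries labelled L in this table (19 of them).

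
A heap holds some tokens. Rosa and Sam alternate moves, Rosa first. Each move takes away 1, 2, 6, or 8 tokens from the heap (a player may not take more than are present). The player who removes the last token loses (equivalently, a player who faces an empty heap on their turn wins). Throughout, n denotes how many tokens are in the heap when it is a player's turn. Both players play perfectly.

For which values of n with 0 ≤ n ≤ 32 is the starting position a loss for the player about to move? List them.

1, 4, 8, 11, 15, 18, 22, 25, 29, 32

Positions with no move are W. A position that does have a move is losing for the player to move precisely when every available move leads to a winning position for the opponent. Fill in the labels:
n=0: no move; the opponent has just taken the last token and therefore loses → W
n=1: only reaches 0(W), which is W → L
n=2: reaches L-position 1 → W
n=3: reaches L-position 1 → W
n=4: only reaches 3(W), 2(W), all W → L
n=5: reaches L-position 4 → W
n=6: reaches L-position 4 → W
n=7: reaches L-position 1 → W
n=8: only reaches 7(W), 6(W), 2(W), 0(W), all W → L
n=9: reaches L-position 8 → W
n=10: reaches L-position 8 → W
n=11: only reaches 10(W), 9(W), 5(W), 3(W), all W → L
n=12: reaches L-position 11 → W
n=13: reaches L-position 11 → W
n=14: reaches L-position 8 → W
n=15: only reaches 14(W), 13(W), 9(W), 7(W), all W → L
n=16: reaches L-position 15 → W
n=17: reaches L-position 15 → W
n=18: only reaches 17(W), 16(W), 12(W), 10(W), all W → L
n=19: reaches L-position 18 → W
n=20: reaches L-position 18 → W
n=21: reaches L-position 15 → W
n=22: only reaches 21(W), 20(W), 16(W), 14(W), all W → L
n=23: reaches L-position 22 → W
n=24: reaches L-position 22 → W
n=25: only reaches 24(W), 23(W), 19(W), 17(W), all W → L
n=26: reaches L-position 25 → W
n=27: reaches L-position 25 → W
n=28: reaches L-position 22 → W
n=29: only reaches 28(W), 27(W), 23(W), 21(W), all W → L
n=30: reaches L-position 29 → W
n=31: reaches L-position 29 → W
n=32: only reaches 31(W), 30(W), 26(W), 24(W), all W → L
The losing starting values of n are exactly the entries labelled L in this table (10 of them).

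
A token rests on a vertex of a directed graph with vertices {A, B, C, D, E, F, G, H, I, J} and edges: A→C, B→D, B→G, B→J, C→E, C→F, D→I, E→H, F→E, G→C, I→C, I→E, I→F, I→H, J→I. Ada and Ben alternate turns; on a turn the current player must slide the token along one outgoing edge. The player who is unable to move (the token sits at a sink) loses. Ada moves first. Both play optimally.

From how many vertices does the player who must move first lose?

6

Compute win/loss labels from the base case upward. A position with no move is L. Any other position is W if it can reach an L in one move, else L.
Every edge goes from a vertex to one that appears earlier in the order H, E, F, C, G, A, I, J, D, B, so processing vertices in that order labels each vertex after all of its successors.
H: no outgoing edge → L
E: →H(L), so W
F: →E(W) only, which is W, so L
C: →F(L), so W
G: →C(W) only, which is W, so L
A: →C(W) only, which is W, so L
I: →F(L), so W
J: →I(W) only, which is W, so L
D: →I(W) only, which is W, so L
B: →D(L), so W
The L vertices are A, D, F, G, H, J; that is 6 in all.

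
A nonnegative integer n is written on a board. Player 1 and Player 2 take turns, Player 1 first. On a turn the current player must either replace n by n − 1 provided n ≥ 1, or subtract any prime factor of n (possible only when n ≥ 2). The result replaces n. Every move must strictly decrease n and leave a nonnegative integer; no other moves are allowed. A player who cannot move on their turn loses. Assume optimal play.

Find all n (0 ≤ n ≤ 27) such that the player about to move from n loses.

0, 4, 8, 12, 16, 20, 24

Work bottom-up. With no move the player to move loses. Otherwise the position is W if at least one move leads to an L position for the opponent, and L if every move leads to a W.
n=0: no move → L
n=1: →0(L), so W
n=2: →0(L), so W
n=3: →0(L), so W
n=4: →2(W), 3(W) — all W, so L
n=5: →0(L), so W
n=6: →4(L), so W
n=7: →0(L), so W
n=8: →6(W), 7(W) — all W, so L
n=9: →8(L), so W
n=10: →8(L), so W
n=11: →0(L), so W
n=12: →9(W), 10(W), 11(W) — all W, so L
n=13: →0(L), so W
n=14: →12(L), so W
n=15: →12(L), so W
n=16: →14(W), 15(W) — all W, so L
n=17: →0(L), so W
n=18: →16(L), so W
n=19: →0(L), so W
n=20: →15(W), 18(W), 19(W) — all W, so L
n=21: →20(L), so W
n=22: →20(L), so W
n=23: →0(L), so W
n=24: →21(W), 22(W), 23(W) — all W, so L
n=25: →20(L), so W
n=26: →24(L), so W
n=27: →24(L), so W
The losing starting values of n are exactly the entries labelled L in this table (7 of them).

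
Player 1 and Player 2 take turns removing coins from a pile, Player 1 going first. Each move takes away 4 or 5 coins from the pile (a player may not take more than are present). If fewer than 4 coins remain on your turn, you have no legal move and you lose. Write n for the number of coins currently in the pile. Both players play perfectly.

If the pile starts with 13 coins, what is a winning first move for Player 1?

Work bottom-up. With no move the player to move loses. Otherwise the position is W if at least one move leads to an L position for the opponent, and L if every move leads to a W.
n=0: no move → L
n=1: no move → L
n=2: no move → L
n=3: no move → L
n=4: reaches L-position 0 → W
n=5: reaches L-position 1 → W
n=6: reaches L-position 2 → W
n=7: reaches L-position 3 → W
n=8: reaches L-position 3 → W
n=9: only reaches 5(W), 4(W), all W → L
n=10: only reaches 6(W), 5(W), all W → L
n=11: only reaches 7(W), 6(W), all W → L
n=12: only reaches 8(W), 7(W), all W → L
n=13: reaches L-position 9 → W
From 13, the L positions reachable in one move are: 9.

Remove 4, leaving 9.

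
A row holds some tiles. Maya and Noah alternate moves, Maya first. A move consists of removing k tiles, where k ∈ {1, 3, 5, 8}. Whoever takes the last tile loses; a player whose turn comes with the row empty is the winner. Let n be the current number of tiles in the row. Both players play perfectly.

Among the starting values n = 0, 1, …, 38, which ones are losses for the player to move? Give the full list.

1, 3, 5, 7, 14, 16, 18, 20, 27, 29, 31, 33

Compute win/loss labels from the base case upward. A position with no move is W. Any other position is W if it can reach an L in one move, else L.
n=0: no move; the opponent has just taken the last tile and therefore loses → W
n=1: L (sole option 0(W) is W)
n=2: W (go to 1, an L position)
n=3: L (options 2(W), 0(W) are all W)
n=4: W (go to 3, an L position)
n=5: L (options 4(W), 2(W), 0(W) are all W)
n=6: W (go to 5, an L position)
n=7: L (options 6(W), 4(W), 2(W) are all W)
n=8: W (go to 7, an L position)
n=9: W (go to 1, an L position)
n=10: W (go to 7, an L position)
n=11: W (go to 3, an L position)
n=12: W (go to 7, an L position)
n=13: W (go to 5, an L position)
n=14: L (options 13(W), 11(W), 9(W), 6(W) are all W)
n=15: W (go to 14, an L position)
n=16: L (options 15(W), 13(W), 11(W), 8(W) are all W)
n=17: W (go to 16, an L position)
n=18: L (options 17(W), 15(W), 13(W), 10(W) are all W)
n=19: W (go to 18, an L position)
n=20: L (options 19(W), 17(W), 15(W), 12(W) are all W)
n=21: W (go to 20, an L position)
n=22: W (go to 14, an L position)
n=23: W (go to 20, an L position)
n=24: W (go to 16, an L position)
n=25: W (go to 20, an L position)
n=26: W (go to 18, an L position)
n=27: L (options 26(W), 24(W), 22(W), 19(W) are all W)
n=28: W (go to 27, an L position)
n=29: L (options 28(W), 26(W), 24(W), 21(W) are all W)
n=30: W (go to 29, an L position)
n=31: L (options 30(W), 28(W), 26(W), 23(W) are all W)
n=32: W (go to 31, an L position)
n=33: L (options 32(W), 30(W), 28(W), 25(W) are all W)
n=34: W (go to 33, an L position)
n=35: W (go to 27, an L position)
n=36: W (go to 33, an L position)
n=37: W (go to 29, an L position)
n=38: W (go to 33, an L position)
The losing starting values of n are exactly the entries labelled L in this table (12 of them).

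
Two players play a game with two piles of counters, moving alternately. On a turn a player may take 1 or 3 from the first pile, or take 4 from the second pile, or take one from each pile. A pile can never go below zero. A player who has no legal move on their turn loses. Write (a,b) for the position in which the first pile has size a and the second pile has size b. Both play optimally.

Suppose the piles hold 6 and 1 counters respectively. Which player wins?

The second player wins.

Work bottom-up. With no move the player to move loses. Otherwise the position is W if at least one move leads to an L position for the opponent, and L if every move leads to a W.
No move ever increases a pile, so every position that can arise here has a ≤ 6 and b ≤ 1; it is enough to label the cells with 0 ≤ a ≤ 6 and 0 ≤ b ≤ 1.
Every move lowers a or b (never raises either), so fill the grid row by row in increasing a, and left to right within a row: each cell's successors are then already labelled.
      b=0  b=1
a=0:    L    L
a=1:    W    W
a=2:    L    L
a=3:    W    W
a=4:    L    L
a=5:    W    W
a=6:    L    L
Cells with no legal move (terminal, hence L): (0,0), (0,1).
The remaining L cells, each justified by listing all of its moves:
(2,0): only reaches (1,0)(W), which is W → L
(2,1): only reaches (1,1)(W), (1,0)(W), all W → L
(4,0): only reaches (3,0)(W), (1,0)(W), all W → L
(4,1): only reaches (3,1)(W), (1,1)(W), (3,0)(W), all W → L
(6,0): only reaches (5,0)(W), (3,0)(W), all W → L
(6,1): only reaches (5,1)(W), (3,1)(W), (5,0)(W), all W → L
Every other cell has at least one move into one of the L cells above, so it is W.
The starting position (6,1) is L: whatever the player to move does, the opponent receives a W position.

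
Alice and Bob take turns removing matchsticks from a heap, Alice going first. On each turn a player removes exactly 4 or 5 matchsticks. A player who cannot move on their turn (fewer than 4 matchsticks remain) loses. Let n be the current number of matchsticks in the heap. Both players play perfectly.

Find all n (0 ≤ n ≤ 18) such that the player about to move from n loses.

Label each position W (a win for the player to move) or L (a loss). A position with no legal move is L; any other position is W exactly when some move reaches an L, and L when every move reaches a W.
n=0: no move → L
n=1: no move → L
n=2: no move → L
n=3: no move → L
n=4: can move to 0, which is L ⇒ W
n=5: can move to 1, which is L ⇒ W
n=6: can move to 2, which is L ⇒ W
n=7: can move to 3, which is L ⇒ W
n=8: can move to 3, which is L ⇒ W
n=9: moves to 5(W), 4(W); every one is W ⇒ L
n=10: moves to 6(W), 5(W); every one is W ⇒ L
n=11: moves to 7(W), 6(W); every one is W ⇒ L
n=12: moves to 8(W), 7(W); every one is W ⇒ L
n=13: can move to 9, which is L ⇒ W
n=14: can move to 10, which is L ⇒ W
n=15: can move to 11, which is L ⇒ W
n=16: can move to 12, which is L ⇒ W
n=17: can move to 12, which is L ⇒ W
n=18: moves to 14(W), 13(W); every one is W ⇒ L
Reading off the rows marked L gives the requested list; there are 9 such values of n.

0, 1, 2, 3, 9, 10, 11, 12, 18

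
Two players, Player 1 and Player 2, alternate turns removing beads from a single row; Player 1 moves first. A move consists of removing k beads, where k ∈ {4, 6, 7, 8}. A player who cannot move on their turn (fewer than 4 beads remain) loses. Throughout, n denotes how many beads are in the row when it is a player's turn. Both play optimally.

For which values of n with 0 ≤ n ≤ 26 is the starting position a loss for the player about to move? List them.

0, 1, 2, 3, 12, 13, 14, 15, 24, 25, 26

Build the W/L table. Terminal = L. A non-terminal position is W if it has a move to some L; otherwise it is L.
n=0: no move → L
n=1: no move → L
n=2: no move → L
n=3: no move → L
n=4: →0(L), so W
n=5: →1(L), so W
n=6: →2(L), so W
n=7: →3(L), so W
n=8: →2(L), so W
n=9: →3(L), so W
n=10: →3(L), so W
n=11: →3(L), so W
n=12: →8(W), 6(W), 5(W), 4(W) — all W, so L
n=13: →9(W), 7(W), 6(W), 5(W) — all W, so L
n=14: →10(W), 8(W), 7(W), 6(W) — all W, so L
n=15: →11(W), 9(W), 8(W), 7(W) — all W, so L
n=16: →12(L), so W
n=17: →13(L), so W
n=18: →14(L), so W
n=19: →15(L), so W
n=20: →14(L), so W
n=21: →15(L), so W
n=22: →15(L), so W
n=23: →15(L), so W
n=24: →20(W), 18(W), 17(W), 16(W) — all W, so L
n=25: →21(W), 19(W), 18(W), 17(W) — all W, so L
n=26: →22(W), 20(W), 19(W), 18(W) — all W, so L
Reading off the rows marked L gives the requested list; there are 11 such values of n.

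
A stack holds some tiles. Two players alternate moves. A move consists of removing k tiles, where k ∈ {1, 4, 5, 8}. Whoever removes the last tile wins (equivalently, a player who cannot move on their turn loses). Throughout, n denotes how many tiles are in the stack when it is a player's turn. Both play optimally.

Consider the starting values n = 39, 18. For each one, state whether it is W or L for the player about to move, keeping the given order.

Positions with no move are L. A position that does have a move is losing for the player to move precisely when every available move leads to a winning position for the opponent. Fill in the labels:
n=0: no move → L
n=1: can move to 0, which is L ⇒ W
n=2: the only move is to 1(W), a W ⇒ L
n=3: can move to 2, which is L ⇒ W
n=4: can move to 0, which is L ⇒ W
n=5: can move to 0, which is L ⇒ W
n=6: can move to 2, which is L ⇒ W
n=7: can move to 2, which is L ⇒ W
n=8: can move to 0, which is L ⇒ W
n=9: moves to 8(W), 5(W), 4(W), 1(W); every one is W ⇒ L
n=10: can move to 9, which is L ⇒ W
n=11: moves to 10(W), 7(W), 6(W), 3(W); every one is W ⇒ L
n=12: can move to 11, which is L ⇒ W
n=13: can move to 9, which is L ⇒ W
n=14: can move to 9, which is L ⇒ W
n=15: can move to 11, which is L ⇒ W
n=16: can move to 11, which is L ⇒ W
n=17: can move to 9, which is L ⇒ W
n=18: moves to 17(W), 14(W), 13(W), 10(W); every one is W ⇒ L
n=19: can move to 18, which is L ⇒ W
n=20: moves to 19(W), 16(W), 15(W), 12(W); every one is W ⇒ L
n=21: can move to 20, which is L ⇒ W
n=22: can move to 18, which is L ⇒ W
n=23: can move to 18, which is L ⇒ W
n=24: can move to 20, which is L ⇒ W
n=25: can move to 20, which is L ⇒ W
n=26: can move to 18, which is L ⇒ W
n=27: moves to 26(W), 23(W), 22(W), 19(W); every one is W ⇒ L
n=28: can move to 27, which is L ⇒ W
n=29: moves to 28(W), 25(W), 24(W), 21(W); every one is W ⇒ L
n=30: can move to 29, which is L ⇒ W
n=31: can move to 27, which is L ⇒ W
n=32: can move to 27, which is L ⇒ W
n=33: can move to 29, which is L ⇒ W
n=34: can move to 29, which is L ⇒ W
n=35: can move to 27, which is L ⇒ W
n=36: moves to 35(W), 32(W), 31(W), 28(W); every one is W ⇒ L
n=37: can move to 36, which is L ⇒ W
n=38: moves to 37(W), 34(W), 33(W), 30(W); every one is W ⇒ L
n=39: can move to 38, which is L ⇒ W

39: W, 18: L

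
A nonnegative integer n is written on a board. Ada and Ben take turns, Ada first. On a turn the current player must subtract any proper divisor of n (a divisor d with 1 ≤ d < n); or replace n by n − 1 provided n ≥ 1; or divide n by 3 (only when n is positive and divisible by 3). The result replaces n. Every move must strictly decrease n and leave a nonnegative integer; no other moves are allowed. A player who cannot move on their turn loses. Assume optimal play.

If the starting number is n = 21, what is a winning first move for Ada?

Move to 7.

Compute win/loss labels from the base case upward. A position with no move is L. Any other position is W if it can reach an L in one move, else L.
n=0: no move → L
n=1: →0(L), so W
n=2: →1(W) only, which is W, so L
n=3: →2(L), so W
n=4: →2(L), so W
n=5: →4(W) only, which is W, so L
n=6: →2(L), so W
n=7: →6(W) only, which is W, so L
n=8: →7(L), so W
n=9: →3(W), 6(W), 8(W) — all W, so L
n=10: →5(L), so W
n=11: →10(W) only, which is W, so L
n=12: →9(L), so W
n=13: →12(W) only, which is W, so L
n=14: →7(L), so W
n=15: →5(L), so W
n=16: →8(W), 12(W), 14(W), 15(W) — all W, so L
n=17: →16(L), so W
n=18: →9(L), so W
n=19: →18(W) only, which is W, so L
n=20: →16(L), so W
n=21: →7(L), so W
From 21, the L positions reachable in one move are: 7.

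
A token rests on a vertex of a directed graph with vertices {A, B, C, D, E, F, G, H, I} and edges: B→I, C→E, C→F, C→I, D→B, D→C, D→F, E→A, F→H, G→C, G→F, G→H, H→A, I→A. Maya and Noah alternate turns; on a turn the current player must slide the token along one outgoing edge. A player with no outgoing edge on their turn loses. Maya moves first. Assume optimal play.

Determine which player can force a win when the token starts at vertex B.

Noah wins.

Build the W/L table. Terminal = L. A non-terminal position is W if it has a move to some L; otherwise it is L.
Every edge goes from a vertex to one that appears earlier in the order A, E, H, F, I, C, B, G, D, so processing vertices in that order labels each vertex after all of its successors.
A: no outgoing edge → L
E: reaches L-position A → W
H: reaches L-position A → W
F: only reaches H(W), which is W → L
I: reaches L-position A → W
C: reaches L-position F → W
B: only reaches I(W), which is W → L
G: reaches L-position F → W
D: reaches L-position B → W
The starting position B is L: whatever Maya does, the opponent receives a W position.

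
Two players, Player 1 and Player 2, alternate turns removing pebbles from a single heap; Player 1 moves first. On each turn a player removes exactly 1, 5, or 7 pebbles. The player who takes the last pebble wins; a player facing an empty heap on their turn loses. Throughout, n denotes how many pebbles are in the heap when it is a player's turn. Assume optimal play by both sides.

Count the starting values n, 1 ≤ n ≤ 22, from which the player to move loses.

Compute win/loss labels from the base case upward. A position with no move is L. Any other position is W if it can reach an L in one move, else L.
n=0: no move → L
n=1: →0(L), so W
n=2: →1(W) only, which is W, so L
n=3: →2(L), so W
n=4: →3(W) only, which is W, so L
n=5: →4(L), so W
n=6: →5(W), 1(W) — all W, so L
n=7: →6(L), so W
n=8: →7(W), 3(W), 1(W) — all W, so L
n=9: →8(L), so W
n=10: →9(W), 5(W), 3(W) — all W, so L
n=11: →10(L), so W
n=12: →11(W), 7(W), 5(W) — all W, so L
n=13: →12(L), so W
n=14: →13(W), 9(W), 7(W) — all W, so L
n=15: →14(L), so W
n=16: →15(W), 11(W), 9(W) — all W, so L
n=17: →16(L), so W
n=18: →17(W), 13(W), 11(W) — all W, so L
n=19: →18(L), so W
n=20: →19(W), 15(W), 13(W) — all W, so L
n=21: →20(L), so W
n=22: →21(W), 17(W), 15(W) — all W, so L
L entries with 1 ≤ n ≤ 22 (n=0 is outside the asked range and is not counted): n = 2, 4, 6, 8, 10, 12, 14, 16, 18, 20, 22; that makes 11.

11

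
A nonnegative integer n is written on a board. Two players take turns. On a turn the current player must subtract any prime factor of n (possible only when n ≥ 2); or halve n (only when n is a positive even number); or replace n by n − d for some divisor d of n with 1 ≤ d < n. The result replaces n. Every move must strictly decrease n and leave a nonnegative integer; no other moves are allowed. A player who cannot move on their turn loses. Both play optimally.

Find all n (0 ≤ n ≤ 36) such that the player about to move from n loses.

0, 1, 4, 9, 14, 20, 26, 32, 35

Use the standard recursion: the mover loses at a terminal position; elsewhere, the mover wins exactly when some move hands the opponent an L position.
n=0: no move → L
n=1: no move → L
n=2: can move to 0, which is L ⇒ W
n=3: can move to 0, which is L ⇒ W
n=4: moves to 2(W), 3(W); every one is W ⇒ L
n=5: can move to 0, which is L ⇒ W
n=6: can move to 4, which is L ⇒ W
n=7: can move to 0, which is L ⇒ W
n=8: can move to 4, which is L ⇒ W
n=9: moves to 6(W), 8(W); every one is W ⇒ L
n=10: can move to 9, which is L ⇒ W
n=11: can move to 0, which is L ⇒ W
n=12: can move to 9, which is L ⇒ W
n=13: can move to 0, which is L ⇒ W
n=14: moves to 7(W), 12(W), 13(W); every one is W ⇒ L
n=15: can move to 14, which is L ⇒ W
n=16: can move to 14, which is L ⇒ W
n=17: can move to 0, which is L ⇒ W
n=18: can move to 9, which is L ⇒ W
n=19: can move to 0, which is L ⇒ W
n=20: moves to 10(W), 15(W), 16(W), 18(W), 19(W); every one is W ⇒ L
n=21: can move to 14, which is L ⇒ W
n=22: can move to 20, which is L ⇒ W
n=23: can move to 0, which is L ⇒ W
n=24: can move to 20, which is L ⇒ W
n=25: can move to 20, which is L ⇒ W
n=26: moves to 13(W), 24(W), 25(W); every one is W ⇒ L
n=27: can move to 26, which is L ⇒ W
n=28: can move to 14, which is L ⇒ W
n=29: can move to 0, which is L ⇒ W
n=30: can move to 20, which is L ⇒ W
n=31: can move to 0, which is L ⇒ W
n=32: moves to 16(W), 24(W), 28(W), 30(W), 31(W); every one is W ⇒ L
n=33: can move to 32, which is L ⇒ W
n=34: can move to 32, which is L ⇒ W
n=35: moves to 28(W), 30(W), 34(W); every one is W ⇒ L
n=36: can move to 32, which is L ⇒ W
The losing starting values of n are exactly the entries labelled L in this table (9 of them).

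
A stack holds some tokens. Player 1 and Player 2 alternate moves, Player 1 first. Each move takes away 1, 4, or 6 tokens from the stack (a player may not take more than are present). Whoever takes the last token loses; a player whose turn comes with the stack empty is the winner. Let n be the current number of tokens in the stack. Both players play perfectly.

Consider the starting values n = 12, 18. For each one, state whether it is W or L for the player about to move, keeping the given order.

Classify positions by backward induction: terminal positions (no move available) are W. From any other position, the mover wins iff some move reaches an L.
n=0: no move; the opponent has just taken the last token and therefore loses → W
n=1: →0(W) only, which is W, so L
n=2: →1(L), so W
n=3: →2(W) only, which is W, so L
n=4: →3(L), so W
n=5: →1(L), so W
n=6: →5(W), 2(W), 0(W) — all W, so L
n=7: →6(L), so W
n=8: →7(W), 4(W), 2(W) — all W, so L
n=9: →8(L), so W
n=10: →6(L), so W
n=11: →10(W), 7(W), 5(W) — all W, so L
n=12: →11(L), so W
n=13: →12(W), 9(W), 7(W) — all W, so L
n=14: →13(L), so W
n=15: →11(L), so W
n=16: →15(W), 12(W), 10(W) — all W, so L
n=17: →16(L), so W
n=18: →17(W), 14(W), 12(W) — all W, so L

12: W, 18: L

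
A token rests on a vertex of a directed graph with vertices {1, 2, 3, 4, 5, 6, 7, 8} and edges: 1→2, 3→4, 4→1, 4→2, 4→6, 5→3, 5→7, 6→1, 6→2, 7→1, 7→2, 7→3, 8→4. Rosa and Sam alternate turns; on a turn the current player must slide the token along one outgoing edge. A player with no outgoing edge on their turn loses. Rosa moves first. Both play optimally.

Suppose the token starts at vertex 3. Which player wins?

Label each position W (a win for the player to move) or L (a loss). A position with no legal move is L; any other position is W exactly when some move reaches an L, and L when every move reaches a W.
Every edge goes from a vertex to one that appears earlier in the order 2, 1, 6, 4, 3, 7, 5, 8, so processing vertices in that order labels each vertex after all of its successors.
2: no outgoing edge → L
1: W (go to 2, an L position)
6: W (go to 2, an L position)
4: W (go to 2, an L position)
3: L (sole option 4(W) is W)
7: W (go to 3, an L position)
5: W (go to 3, an L position)
8: L (sole option 4(W) is W)
Every move from 3 reaches a W position, so the mover loses.

Sam wins.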